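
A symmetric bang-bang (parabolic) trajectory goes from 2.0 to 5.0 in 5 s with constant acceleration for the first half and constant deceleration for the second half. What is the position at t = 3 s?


Symmetric rest-to-rest: each phase covers (pf-p0)/2 in time T/2. 0.5*a*(T/2)^2 = (pf-p0)/2 => a = 4*(pf-p0)/T^2
a = 4*(5.0-2.0)/5^2 = 0.48
t = 3 is in the deceleration phase (t > T/2).
p = pf - 0.5*a*(T-t)^2 = 5.0 - 0.5*0.48*2^2
= 4.04


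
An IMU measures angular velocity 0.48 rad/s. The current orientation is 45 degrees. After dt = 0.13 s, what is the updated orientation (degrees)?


delta_theta = w * dt = 0.48 * 0.13 = 0.0624 rad
= 3.5753 deg
theta_new = 45 + 3.5753 = 48.5753 deg


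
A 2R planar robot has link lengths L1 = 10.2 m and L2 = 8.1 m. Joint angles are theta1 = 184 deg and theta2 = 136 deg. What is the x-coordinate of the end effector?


Convert angles to radians: theta1 = 3.2114, theta2 = 2.3736
x = L1*cos(theta1) + L2*cos(theta1+theta2)
x = -10.1752 + 6.205
x = -3.9702


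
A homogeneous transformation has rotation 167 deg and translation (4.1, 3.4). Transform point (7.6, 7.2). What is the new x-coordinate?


x' = cos(theta)*px - sin(theta)*py + tx
= -0.9744*7.6 - 0.225*7.2 + 4.1
= -4.9249


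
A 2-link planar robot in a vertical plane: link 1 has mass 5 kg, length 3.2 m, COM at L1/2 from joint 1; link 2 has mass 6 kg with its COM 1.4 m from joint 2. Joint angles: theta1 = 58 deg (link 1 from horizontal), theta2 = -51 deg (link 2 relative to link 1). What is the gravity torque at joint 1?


Horizontal distance from joint 1 to link-1 COM:
  x_c1 = (L1/2)*cos(t1) = 1.6 * 0.5299 = 0.8479 m
Horizontal distance from joint 1 to link-2 COM:
  x_c2 = L1*cos(t1) + Lc2*cos(t1+t2)
       = 3.2*0.5299 + 1.4*0.9925 = 3.0853 m
tau1 = m1*g*x_c1 + m2*g*x_c2
     = 5*9.81*0.8479 + 6*9.81*3.0853
     = 41.5881 + 181.6011
     = 223.1892 Nm


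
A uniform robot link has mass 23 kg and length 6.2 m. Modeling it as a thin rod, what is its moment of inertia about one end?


I = (1/3) * m * L^2
= (1/3) * 23 * 6.2^2
= 0.333333 * 23 * 38.44
= 294.7067 kg*m^2


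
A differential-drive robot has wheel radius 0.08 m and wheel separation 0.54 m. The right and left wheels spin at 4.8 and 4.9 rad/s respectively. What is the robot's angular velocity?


vR = r*wR = 0.08*4.8 = 0.384 m/s
vL = r*wL = 0.08*4.9 = 0.392 m/s
v = (vR+vL)/2 = 0.388 m/s
omega = (vR-vL)/L = -0.0148 rad/s
angular velocity = -0.0148 rad/s


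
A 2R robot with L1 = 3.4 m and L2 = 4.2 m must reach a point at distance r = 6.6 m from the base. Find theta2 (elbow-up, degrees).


cos(theta2) = (r^2 - L1^2 - L2^2) / (2*L1*L2)
cos(theta2) = (43.56 - 11.56 - 17.64) / 28.56
cos(theta2) = 0.502801
theta2 = 59.8145 degrees


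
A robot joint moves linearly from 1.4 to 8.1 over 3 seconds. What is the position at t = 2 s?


s = t/T = 2/3 = 0.6667
p(t) = p0 + (pf-p0)*s
= 1.4 + (8.1 - 1.4) * 0.6667
= 5.8667


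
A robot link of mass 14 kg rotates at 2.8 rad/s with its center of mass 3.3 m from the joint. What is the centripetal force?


F = m * omega^2 * r
= 14 * 2.8^2 * 3.3
= 14 * 7.84 * 3.3
= 362.208 N


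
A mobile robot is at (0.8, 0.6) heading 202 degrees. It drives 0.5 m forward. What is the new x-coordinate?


x_new = x0 + d*cos(theta)
= 0.8 + 0.5*cos(202)
= 0.8 + -0.4636
= 0.3364


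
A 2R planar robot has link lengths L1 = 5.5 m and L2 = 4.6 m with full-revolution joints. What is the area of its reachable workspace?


r_max = L1 + L2 = 10.1 m
r_min = |L1 - L2| = 0.9 m
Area = pi*(r_max^2 - r_min^2)
= pi*(102.01 - 0.81)
= pi * 101.2
= 317.9292 m^2


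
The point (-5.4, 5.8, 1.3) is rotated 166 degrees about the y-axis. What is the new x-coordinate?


Rotation about y-axis: x' = x*cos(theta) + z*sin(theta)
= -5.4 * -0.9703 + 1.3 * 0.2419
= 5.5541


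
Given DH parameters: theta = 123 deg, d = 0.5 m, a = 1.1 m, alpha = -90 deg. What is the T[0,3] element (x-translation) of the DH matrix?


T[0,3] = a * cos(theta)
= 1.1 * cos(123 deg)
= 1.1 * -0.5446
= -0.5991


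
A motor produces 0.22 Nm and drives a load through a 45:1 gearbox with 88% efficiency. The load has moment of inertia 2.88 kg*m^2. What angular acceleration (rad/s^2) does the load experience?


tau_out = tau_motor * N * eta
= 0.22 * 45 * 0.88 = 8.712 Nm
alpha = tau_out / I = 8.712 / 2.88
= 3.025 rad/s^2


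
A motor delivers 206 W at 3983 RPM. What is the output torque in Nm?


omega = 3983 * 2*pi/60 = 417.0988 rad/s
tau = P / omega = 206 / 417.0988
= 0.4939 Nm


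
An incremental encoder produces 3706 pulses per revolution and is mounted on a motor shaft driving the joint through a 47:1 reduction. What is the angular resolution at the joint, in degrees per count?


counts per rev = 3706
effective counts at joint = 3706 * 47 = 174182
resolution = 360 / 174182
= 0.0021 deg/count


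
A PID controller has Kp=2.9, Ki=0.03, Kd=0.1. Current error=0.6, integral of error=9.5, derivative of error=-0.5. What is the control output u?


u = Kp*e + Ki*int(e) + Kd*de/dt
= 2.9*0.6 + 0.03*9.5 + 0.1*(-0.5)
= 1.74 + 0.285 + -0.05
= 1.975


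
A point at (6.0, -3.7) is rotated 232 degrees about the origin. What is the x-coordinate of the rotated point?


x' = x*cos(theta) - y*sin(theta)
cos(232 deg) = -0.6157, sin(232 deg) = -0.788
x' = 6.0 * -0.6157 - -3.7 * -0.788
= -3.694 - 2.9156
= -6.6096


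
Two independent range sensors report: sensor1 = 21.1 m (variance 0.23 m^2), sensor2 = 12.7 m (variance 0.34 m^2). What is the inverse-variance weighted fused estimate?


w1 = (1/var1) / (1/var1 + 1/var2)
   = 4.3478 / (4.3478 + 2.9412) = 0.5965
w2 = 1 - w1 = 0.4035
fused = w1*s1 + w2*s2 = 12.586 + 5.1246
= 17.7105 m


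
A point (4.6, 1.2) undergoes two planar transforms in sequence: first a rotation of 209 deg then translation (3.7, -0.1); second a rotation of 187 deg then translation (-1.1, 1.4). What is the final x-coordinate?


After transform 1:
x1 = cos(209)*4.6 - sin(209)*1.2 + 3.7 = 0.2585
y1 = sin(209)*4.6 + cos(209)*1.2 + -0.1 = -3.3797
After transform 2:
x2 = cos(187)*0.2585 - sin(187)*-3.3797 + -1.1
= -1.7685


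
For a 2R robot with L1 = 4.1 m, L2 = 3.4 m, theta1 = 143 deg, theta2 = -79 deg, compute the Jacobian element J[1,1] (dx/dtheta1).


J[1,1] = -L1*sin(t1) - L2*sin(t1+t2)
= -4.1*sin(143) - 3.4*sin(64)
= -5.5233


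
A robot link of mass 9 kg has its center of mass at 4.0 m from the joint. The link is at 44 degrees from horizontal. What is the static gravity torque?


tau = m*g*L*cos(angle)
= 9 * 9.81 * 4.0 * cos(44 deg)
= 9 * 9.81 * 4.0 * 0.7193
= 254.042 Nm


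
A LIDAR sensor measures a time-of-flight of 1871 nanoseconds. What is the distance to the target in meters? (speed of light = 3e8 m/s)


tof = 1871 ns = 1.871e-06 s
dist = c * tof / 2
= 3e8 * 1.871e-06 / 2
= 280.65 m


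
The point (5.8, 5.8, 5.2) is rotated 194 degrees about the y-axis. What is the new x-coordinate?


Rotation about y-axis: x' = x*cos(theta) + z*sin(theta)
= 5.8 * -0.9703 + 5.2 * -0.2419
= -6.8857


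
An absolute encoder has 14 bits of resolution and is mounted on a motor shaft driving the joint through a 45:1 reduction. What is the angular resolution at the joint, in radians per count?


counts = 2^14 = 16384
effective counts at joint = 16384 * 45 = 737280
resolution = 2*pi / 737280
= 8.5221e-06 rad/count


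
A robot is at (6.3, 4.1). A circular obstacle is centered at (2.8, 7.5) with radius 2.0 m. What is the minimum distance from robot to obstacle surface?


center_dist = sqrt((6.3-2.8)^2 + (4.1-7.5)^2)
= sqrt(12.25 + 11.56)
= 4.8795
min_dist = center_dist - radius = 4.8795 - 2.0 = 2.8795 m


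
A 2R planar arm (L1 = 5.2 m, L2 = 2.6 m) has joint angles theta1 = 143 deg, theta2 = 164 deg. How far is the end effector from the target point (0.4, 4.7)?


End effector via forward kinematics:
x = L1*cos(t1) + L2*cos(t1+t2) = -2.5882
y = L1*sin(t1) + L2*sin(t1+t2) = 1.053
Distance to target:
d = sqrt((0.4 - -2.5882)^2 + (4.7 - 1.053)^2)
= sqrt(8.9293 + 13.3007)
= 4.7149 m


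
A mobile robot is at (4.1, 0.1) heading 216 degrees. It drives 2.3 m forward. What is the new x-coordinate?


x_new = x0 + d*cos(theta)
= 4.1 + 2.3*cos(216)
= 4.1 + -1.8607
= 2.2393


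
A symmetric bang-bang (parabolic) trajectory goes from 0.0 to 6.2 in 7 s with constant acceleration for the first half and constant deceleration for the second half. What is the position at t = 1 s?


Symmetric rest-to-rest: each phase covers (pf-p0)/2 in time T/2. 0.5*a*(T/2)^2 = (pf-p0)/2 => a = 4*(pf-p0)/T^2
a = 4*(6.2-0.0)/7^2 = 0.5061
t = 1 is in the acceleration phase (t <= T/2).
p = p0 + 0.5*a*t^2 = 0.0 + 0.5*0.5061*1^2
= 0.2531


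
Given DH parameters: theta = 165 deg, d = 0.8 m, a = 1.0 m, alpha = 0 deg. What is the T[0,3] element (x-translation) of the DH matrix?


T[0,3] = a * cos(theta)
= 1.0 * cos(165 deg)
= 1.0 * -0.9659
= -0.9659


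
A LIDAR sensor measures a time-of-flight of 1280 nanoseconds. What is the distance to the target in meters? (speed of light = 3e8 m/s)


tof = 1280 ns = 1.28e-06 s
dist = c * tof / 2
= 3e8 * 1.28e-06 / 2
= 192.0 m


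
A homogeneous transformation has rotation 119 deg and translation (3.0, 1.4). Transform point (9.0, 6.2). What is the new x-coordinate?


x' = cos(theta)*px - sin(theta)*py + tx
= -0.4848*9.0 - 0.8746*6.2 + 3.0
= -6.7859


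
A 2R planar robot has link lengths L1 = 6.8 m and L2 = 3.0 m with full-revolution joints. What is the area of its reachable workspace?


r_max = L1 + L2 = 9.8 m
r_min = |L1 - L2| = 3.8 m
Area = pi*(r_max^2 - r_min^2)
= pi*(96.04 - 14.44)
= pi * 81.6
= 256.354 m^2


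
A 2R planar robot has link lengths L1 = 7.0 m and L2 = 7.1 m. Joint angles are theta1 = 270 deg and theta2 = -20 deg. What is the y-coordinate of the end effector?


Convert angles to radians: theta1 = 4.7124, theta2 = -0.3491
y = L1*sin(theta1) + L2*sin(theta1+theta2)
y = -7.0 + -6.6718
y = -13.6718


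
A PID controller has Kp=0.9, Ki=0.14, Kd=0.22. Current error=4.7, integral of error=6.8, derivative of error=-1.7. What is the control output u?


u = Kp*e + Ki*int(e) + Kd*de/dt
= 0.9*4.7 + 0.14*6.8 + 0.22*(-1.7)
= 4.23 + 0.952 + -0.374
= 4.808


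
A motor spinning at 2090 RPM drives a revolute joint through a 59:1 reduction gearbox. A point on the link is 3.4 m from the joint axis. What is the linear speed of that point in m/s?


omega_motor = 2090 * 2*pi/60 = 218.8643 rad/s
omega_joint = omega_motor / 59 = 3.7096 rad/s
v = omega_joint * r = 3.7096 * 3.4
= 12.6125 m/s


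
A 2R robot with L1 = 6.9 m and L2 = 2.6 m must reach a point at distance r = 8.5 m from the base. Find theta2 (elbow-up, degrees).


cos(theta2) = (r^2 - L1^2 - L2^2) / (2*L1*L2)
cos(theta2) = (72.25 - 47.61 - 6.76) / 35.88
cos(theta2) = 0.498328
theta2 = 60.1106 degrees


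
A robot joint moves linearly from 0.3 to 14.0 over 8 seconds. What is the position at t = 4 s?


s = t/T = 4/8 = 0.5
p(t) = p0 + (pf-p0)*s
= 0.3 + (14.0 - 0.3) * 0.5
= 7.15


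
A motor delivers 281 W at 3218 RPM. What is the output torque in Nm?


omega = 3218 * 2*pi/60 = 336.9882 rad/s
tau = P / omega = 281 / 336.9882
= 0.8339 Nm


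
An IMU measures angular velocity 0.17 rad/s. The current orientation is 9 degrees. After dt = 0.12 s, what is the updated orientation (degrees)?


delta_theta = w * dt = 0.17 * 0.12 = 0.0204 rad
= 1.1688 deg
theta_new = 9 + 1.1688 = 10.1688 deg


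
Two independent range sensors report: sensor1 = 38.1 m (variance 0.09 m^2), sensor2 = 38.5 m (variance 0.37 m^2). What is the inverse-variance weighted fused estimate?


w1 = (1/var1) / (1/var1 + 1/var2)
   = 11.1111 / (11.1111 + 2.7027) = 0.8043
w2 = 1 - w1 = 0.1957
fused = w1*s1 + w2*s2 = 30.6457 + 7.5326
= 38.1783 m


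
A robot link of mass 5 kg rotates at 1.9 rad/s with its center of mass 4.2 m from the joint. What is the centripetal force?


F = m * omega^2 * r
= 5 * 1.9^2 * 4.2
= 5 * 3.61 * 4.2
= 75.81 N


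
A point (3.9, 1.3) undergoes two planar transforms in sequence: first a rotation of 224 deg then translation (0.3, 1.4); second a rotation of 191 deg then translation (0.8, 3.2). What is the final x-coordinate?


After transform 1:
x1 = cos(224)*3.9 - sin(224)*1.3 + 0.3 = -1.6024
y1 = sin(224)*3.9 + cos(224)*1.3 + 1.4 = -2.2443
After transform 2:
x2 = cos(191)*-1.6024 - sin(191)*-2.2443 + 0.8
= 1.9447


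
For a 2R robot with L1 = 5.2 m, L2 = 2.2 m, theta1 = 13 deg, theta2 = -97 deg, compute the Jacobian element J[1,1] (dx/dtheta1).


J[1,1] = -L1*sin(t1) - L2*sin(t1+t2)
= -5.2*sin(13) - 2.2*sin(-84)
= 1.0182


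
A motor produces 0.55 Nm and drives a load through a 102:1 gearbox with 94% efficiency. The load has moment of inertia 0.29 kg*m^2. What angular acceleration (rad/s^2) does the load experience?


tau_out = tau_motor * N * eta
= 0.55 * 102 * 0.94 = 52.734 Nm
alpha = tau_out / I = 52.734 / 0.29
= 181.8414 rad/s^2


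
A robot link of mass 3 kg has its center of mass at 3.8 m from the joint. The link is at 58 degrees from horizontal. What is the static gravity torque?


tau = m*g*L*cos(angle)
= 3 * 9.81 * 3.8 * cos(58 deg)
= 3 * 9.81 * 3.8 * 0.5299
= 59.263 Nm


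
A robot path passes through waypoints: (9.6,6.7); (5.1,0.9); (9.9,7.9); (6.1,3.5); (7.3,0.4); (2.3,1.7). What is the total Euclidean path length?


Segment lengths:
  seg1 = sqrt((-4.5)^2 + (-5.8)^2) = 7.341
  seg2 = sqrt((4.8)^2 + (7.0)^2) = 8.4876
  seg3 = sqrt((-3.8)^2 + (-4.4)^2) = 5.8138
  seg4 = sqrt((1.2)^2 + (-3.1)^2) = 3.3242
  seg5 = sqrt((-5.0)^2 + (1.3)^2) = 5.1662
Total = 30.1328


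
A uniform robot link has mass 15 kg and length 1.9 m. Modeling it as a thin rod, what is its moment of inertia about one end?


I = (1/3) * m * L^2
= (1/3) * 15 * 1.9^2
= 0.333333 * 15 * 3.61
= 18.05 kg*m^2


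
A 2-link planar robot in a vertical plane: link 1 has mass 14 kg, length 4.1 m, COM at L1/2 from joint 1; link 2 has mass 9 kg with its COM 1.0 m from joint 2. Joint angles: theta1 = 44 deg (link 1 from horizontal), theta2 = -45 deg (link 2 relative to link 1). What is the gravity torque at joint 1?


Horizontal distance from joint 1 to link-1 COM:
  x_c1 = (L1/2)*cos(t1) = 2.05 * 0.7193 = 1.4746 m
Horizontal distance from joint 1 to link-2 COM:
  x_c2 = L1*cos(t1) + Lc2*cos(t1+t2)
       = 4.1*0.7193 + 1.0*0.9998 = 3.9491 m
tau1 = m1*g*x_c1 + m2*g*x_c2
     = 14*9.81*1.4746 + 9*9.81*3.9491
     = 202.528 + 348.6696
     = 551.1976 Nm


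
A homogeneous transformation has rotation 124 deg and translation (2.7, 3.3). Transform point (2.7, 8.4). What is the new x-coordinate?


x' = cos(theta)*px - sin(theta)*py + tx
= -0.5592*2.7 - 0.829*8.4 + 2.7
= -5.7737


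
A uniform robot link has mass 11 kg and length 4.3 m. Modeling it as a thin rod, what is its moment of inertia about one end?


I = (1/3) * m * L^2
= (1/3) * 11 * 4.3^2
= 0.333333 * 11 * 18.49
= 67.7967 kg*m^2


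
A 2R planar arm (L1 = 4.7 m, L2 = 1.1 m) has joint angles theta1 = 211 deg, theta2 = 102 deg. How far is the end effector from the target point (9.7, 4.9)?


End effector via forward kinematics:
x = L1*cos(t1) + L2*cos(t1+t2) = -3.2785
y = L1*sin(t1) + L2*sin(t1+t2) = -3.2252
Distance to target:
d = sqrt((9.7 - -3.2785)^2 + (4.9 - -3.2252)^2)
= sqrt(168.4412 + 66.0184)
= 15.3121 m


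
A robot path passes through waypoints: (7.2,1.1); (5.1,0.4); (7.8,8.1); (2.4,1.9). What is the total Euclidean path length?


Segment lengths:
  seg1 = sqrt((-2.1)^2 + (-0.7)^2) = 2.2136
  seg2 = sqrt((2.7)^2 + (7.7)^2) = 8.1597
  seg3 = sqrt((-5.4)^2 + (-6.2)^2) = 8.2219
Total = 18.5952


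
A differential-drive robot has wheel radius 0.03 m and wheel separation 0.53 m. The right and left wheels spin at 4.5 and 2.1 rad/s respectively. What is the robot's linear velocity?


vR = r*wR = 0.03*4.5 = 0.135 m/s
vL = r*wL = 0.03*2.1 = 0.063 m/s
v = (vR+vL)/2 = 0.099 m/s
omega = (vR-vL)/L = 0.1358 rad/s
linear velocity = 0.099 m/s


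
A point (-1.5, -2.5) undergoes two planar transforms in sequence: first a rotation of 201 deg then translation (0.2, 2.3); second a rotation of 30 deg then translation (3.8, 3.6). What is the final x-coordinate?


After transform 1:
x1 = cos(201)*-1.5 - sin(201)*-2.5 + 0.2 = 0.7045
y1 = sin(201)*-1.5 + cos(201)*-2.5 + 2.3 = 5.1715
After transform 2:
x2 = cos(30)*0.7045 - sin(30)*5.1715 + 3.8
= 1.8243


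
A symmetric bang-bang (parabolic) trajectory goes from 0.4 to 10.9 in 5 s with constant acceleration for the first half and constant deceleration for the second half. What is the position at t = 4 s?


Symmetric rest-to-rest: each phase covers (pf-p0)/2 in time T/2. 0.5*a*(T/2)^2 = (pf-p0)/2 => a = 4*(pf-p0)/T^2
a = 4*(10.9-0.4)/5^2 = 1.68
t = 4 is in the deceleration phase (t > T/2).
p = pf - 0.5*a*(T-t)^2 = 10.9 - 0.5*1.68*1^2
= 10.06


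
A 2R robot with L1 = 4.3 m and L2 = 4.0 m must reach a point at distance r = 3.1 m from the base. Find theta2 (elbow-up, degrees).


cos(theta2) = (r^2 - L1^2 - L2^2) / (2*L1*L2)
cos(theta2) = (9.61 - 18.49 - 16.0) / 34.4
cos(theta2) = -0.723256
theta2 = 136.3239 degrees


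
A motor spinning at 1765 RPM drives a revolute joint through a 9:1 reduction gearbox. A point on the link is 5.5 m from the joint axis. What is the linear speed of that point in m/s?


omega_motor = 1765 * 2*pi/60 = 184.8304 rad/s
omega_joint = omega_motor / 9 = 20.5367 rad/s
v = omega_joint * r = 20.5367 * 5.5
= 112.9519 m/s


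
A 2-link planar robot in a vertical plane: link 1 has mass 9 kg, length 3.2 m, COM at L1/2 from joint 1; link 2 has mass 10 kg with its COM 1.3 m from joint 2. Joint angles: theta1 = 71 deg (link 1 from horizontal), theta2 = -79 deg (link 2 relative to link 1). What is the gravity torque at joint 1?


Horizontal distance from joint 1 to link-1 COM:
  x_c1 = (L1/2)*cos(t1) = 1.6 * 0.3256 = 0.5209 m
Horizontal distance from joint 1 to link-2 COM:
  x_c2 = L1*cos(t1) + Lc2*cos(t1+t2)
       = 3.2*0.3256 + 1.3*0.9903 = 2.3292 m
tau1 = m1*g*x_c1 + m2*g*x_c2
     = 9*9.81*0.5209 + 10*9.81*2.3292
     = 45.9911 + 228.4912
     = 274.4823 Nm


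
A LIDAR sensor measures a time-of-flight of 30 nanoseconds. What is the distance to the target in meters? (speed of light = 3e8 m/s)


tof = 30 ns = 3e-08 s
dist = c * tof / 2
= 3e8 * 3e-08 / 2
= 4.5 m


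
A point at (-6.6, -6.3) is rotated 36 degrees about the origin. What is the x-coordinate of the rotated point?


x' = x*cos(theta) - y*sin(theta)
cos(36 deg) = 0.809, sin(36 deg) = 0.5878
x' = -6.6 * 0.809 - -6.3 * 0.5878
= -5.3395 - -3.703
= -1.6365


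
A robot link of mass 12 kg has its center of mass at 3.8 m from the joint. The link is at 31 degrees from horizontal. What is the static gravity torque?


tau = m*g*L*cos(angle)
= 12 * 9.81 * 3.8 * cos(31 deg)
= 12 * 9.81 * 3.8 * 0.8572
= 383.4418 Nm


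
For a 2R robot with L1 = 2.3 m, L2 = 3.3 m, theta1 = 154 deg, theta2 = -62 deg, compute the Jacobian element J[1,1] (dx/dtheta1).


J[1,1] = -L1*sin(t1) - L2*sin(t1+t2)
= -2.3*sin(154) - 3.3*sin(92)
= -4.3062


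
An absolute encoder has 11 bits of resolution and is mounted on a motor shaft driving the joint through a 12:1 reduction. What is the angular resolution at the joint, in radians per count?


counts = 2^11 = 2048
effective counts at joint = 2048 * 12 = 24576
resolution = 2*pi / 24576
= 2.5566e-04 rad/count


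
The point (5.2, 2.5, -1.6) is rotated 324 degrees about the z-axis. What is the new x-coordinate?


Rotation about z-axis: x' = x*cos(theta) - y*sin(theta)
= 5.2 * 0.809 - 2.5 * -0.5878
= 5.6764


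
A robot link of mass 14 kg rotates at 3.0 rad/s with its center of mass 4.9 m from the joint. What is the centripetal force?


F = m * omega^2 * r
= 14 * 3.0^2 * 4.9
= 14 * 9.0 * 4.9
= 617.4 N


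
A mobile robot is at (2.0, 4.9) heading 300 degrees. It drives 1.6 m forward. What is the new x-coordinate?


x_new = x0 + d*cos(theta)
= 2.0 + 1.6*cos(300)
= 2.0 + 0.8
= 2.8


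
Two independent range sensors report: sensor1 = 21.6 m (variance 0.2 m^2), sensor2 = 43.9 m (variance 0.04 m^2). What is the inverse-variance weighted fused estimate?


w1 = (1/var1) / (1/var1 + 1/var2)
   = 5.0 / (5.0 + 25.0) = 0.1667
w2 = 1 - w1 = 0.8333
fused = w1*s1 + w2*s2 = 3.6 + 36.5833
= 40.1833 m


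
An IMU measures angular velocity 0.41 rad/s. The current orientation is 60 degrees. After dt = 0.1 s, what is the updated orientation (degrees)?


delta_theta = w * dt = 0.41 * 0.1 = 0.041 rad
= 2.3491 deg
theta_new = 60 + 2.3491 = 62.3491 deg


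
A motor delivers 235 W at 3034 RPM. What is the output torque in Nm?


omega = 3034 * 2*pi/60 = 317.7197 rad/s
tau = P / omega = 235 / 317.7197
= 0.7396 Nm


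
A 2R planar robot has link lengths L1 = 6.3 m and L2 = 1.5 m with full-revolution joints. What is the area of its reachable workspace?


r_max = L1 + L2 = 7.8 m
r_min = |L1 - L2| = 4.8 m
Area = pi*(r_max^2 - r_min^2)
= pi*(60.84 - 23.04)
= pi * 37.8
= 118.7522 m^2


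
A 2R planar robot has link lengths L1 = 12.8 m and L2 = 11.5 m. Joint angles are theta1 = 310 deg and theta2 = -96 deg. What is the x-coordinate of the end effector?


Convert angles to radians: theta1 = 5.4105, theta2 = -1.6755
x = L1*cos(theta1) + L2*cos(theta1+theta2)
x = 8.2277 + -9.5339
x = -1.3063


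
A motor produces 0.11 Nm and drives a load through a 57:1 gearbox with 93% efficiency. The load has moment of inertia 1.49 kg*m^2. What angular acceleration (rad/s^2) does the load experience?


tau_out = tau_motor * N * eta
= 0.11 * 57 * 0.93 = 5.8311 Nm
alpha = tau_out / I = 5.8311 / 1.49
= 3.9135 rad/s^2


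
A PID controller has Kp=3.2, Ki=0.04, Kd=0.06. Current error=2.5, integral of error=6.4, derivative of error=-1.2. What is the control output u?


u = Kp*e + Ki*int(e) + Kd*de/dt
= 3.2*2.5 + 0.04*6.4 + 0.06*(-1.2)
= 8.0 + 0.256 + -0.072
= 8.184


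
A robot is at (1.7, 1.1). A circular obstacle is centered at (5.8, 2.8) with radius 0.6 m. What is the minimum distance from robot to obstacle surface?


center_dist = sqrt((1.7-5.8)^2 + (1.1-2.8)^2)
= sqrt(16.81 + 2.89)
= 4.4385
min_dist = center_dist - radius = 4.4385 - 0.6 = 3.8385 m


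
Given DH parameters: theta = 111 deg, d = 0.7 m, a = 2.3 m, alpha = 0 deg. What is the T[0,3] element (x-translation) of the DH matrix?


T[0,3] = a * cos(theta)
= 2.3 * cos(111 deg)
= 2.3 * -0.3584
= -0.8242


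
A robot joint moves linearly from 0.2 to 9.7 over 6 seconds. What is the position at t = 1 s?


s = t/T = 1/6 = 0.1667
p(t) = p0 + (pf-p0)*s
= 0.2 + (9.7 - 0.2) * 0.1667
= 1.7833


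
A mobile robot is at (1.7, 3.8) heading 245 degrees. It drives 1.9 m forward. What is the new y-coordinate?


y_new = y0 + d*sin(theta)
= 3.8 + 1.9*sin(245)
= 3.8 + -1.722
= 2.078


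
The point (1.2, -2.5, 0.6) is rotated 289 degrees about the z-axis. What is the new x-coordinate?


Rotation about z-axis: x' = x*cos(theta) - y*sin(theta)
= 1.2 * 0.3256 - -2.5 * -0.9455
= -1.9731


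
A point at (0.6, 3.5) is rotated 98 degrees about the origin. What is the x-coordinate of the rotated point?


x' = x*cos(theta) - y*sin(theta)
cos(98 deg) = -0.1392, sin(98 deg) = 0.9903
x' = 0.6 * -0.1392 - 3.5 * 0.9903
= -0.0835 - 3.4659
= -3.5494


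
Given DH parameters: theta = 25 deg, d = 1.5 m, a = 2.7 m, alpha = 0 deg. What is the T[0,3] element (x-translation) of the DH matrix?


T[0,3] = a * cos(theta)
= 2.7 * cos(25 deg)
= 2.7 * 0.9063
= 2.447


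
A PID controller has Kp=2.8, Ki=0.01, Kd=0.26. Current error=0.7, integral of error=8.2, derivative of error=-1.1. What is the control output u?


u = Kp*e + Ki*int(e) + Kd*de/dt
= 2.8*0.7 + 0.01*8.2 + 0.26*(-1.1)
= 1.96 + 0.082 + -0.286
= 1.756


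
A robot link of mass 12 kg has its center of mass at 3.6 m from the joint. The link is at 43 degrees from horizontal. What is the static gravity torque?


tau = m*g*L*cos(angle)
= 12 * 9.81 * 3.6 * cos(43 deg)
= 12 * 9.81 * 3.6 * 0.7314
= 309.9418 Nm


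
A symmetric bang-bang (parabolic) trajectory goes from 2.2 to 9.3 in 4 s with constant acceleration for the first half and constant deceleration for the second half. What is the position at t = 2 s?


Symmetric rest-to-rest: each phase covers (pf-p0)/2 in time T/2. 0.5*a*(T/2)^2 = (pf-p0)/2 => a = 4*(pf-p0)/T^2
a = 4*(9.3-2.2)/4^2 = 1.775
t = 2 is in the acceleration phase (t <= T/2).
p = p0 + 0.5*a*t^2 = 2.2 + 0.5*1.775*2^2
= 5.75


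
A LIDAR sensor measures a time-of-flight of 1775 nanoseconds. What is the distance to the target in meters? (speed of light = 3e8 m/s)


tof = 1775 ns = 1.775e-06 s
dist = c * tof / 2
= 3e8 * 1.775e-06 / 2
= 266.25 m


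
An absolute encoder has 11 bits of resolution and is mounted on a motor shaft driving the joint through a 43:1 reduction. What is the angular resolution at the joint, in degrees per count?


counts = 2^11 = 2048
effective counts at joint = 2048 * 43 = 88064
resolution = 360 / 88064
= 0.0041 deg/count


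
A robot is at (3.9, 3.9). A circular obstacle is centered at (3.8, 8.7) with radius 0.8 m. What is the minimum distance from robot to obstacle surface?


center_dist = sqrt((3.9-3.8)^2 + (3.9-8.7)^2)
= sqrt(0.01 + 23.04)
= 4.801
min_dist = center_dist - radius = 4.801 - 0.8 = 4.001 m


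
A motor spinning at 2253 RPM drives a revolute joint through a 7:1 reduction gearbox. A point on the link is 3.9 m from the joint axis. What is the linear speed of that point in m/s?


omega_motor = 2253 * 2*pi/60 = 235.9336 rad/s
omega_joint = omega_motor / 7 = 33.7048 rad/s
v = omega_joint * r = 33.7048 * 3.9
= 131.4487 m/s


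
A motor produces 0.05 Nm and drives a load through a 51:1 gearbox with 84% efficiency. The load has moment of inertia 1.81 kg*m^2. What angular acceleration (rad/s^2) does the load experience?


tau_out = tau_motor * N * eta
= 0.05 * 51 * 0.84 = 2.142 Nm
alpha = tau_out / I = 2.142 / 1.81
= 1.1834 rad/s^2


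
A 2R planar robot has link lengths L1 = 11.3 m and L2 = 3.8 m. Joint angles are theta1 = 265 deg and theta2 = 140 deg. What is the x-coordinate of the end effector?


Convert angles to radians: theta1 = 4.6251, theta2 = 2.4435
x = L1*cos(theta1) + L2*cos(theta1+theta2)
x = -0.9849 + 2.687
x = 1.7021


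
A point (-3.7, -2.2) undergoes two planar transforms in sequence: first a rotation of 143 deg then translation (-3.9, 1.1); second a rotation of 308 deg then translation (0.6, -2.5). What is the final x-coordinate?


After transform 1:
x1 = cos(143)*-3.7 - sin(143)*-2.2 + -3.9 = 0.3789
y1 = sin(143)*-3.7 + cos(143)*-2.2 + 1.1 = 0.6303
After transform 2:
x2 = cos(308)*0.3789 - sin(308)*0.6303 + 0.6
= 1.33


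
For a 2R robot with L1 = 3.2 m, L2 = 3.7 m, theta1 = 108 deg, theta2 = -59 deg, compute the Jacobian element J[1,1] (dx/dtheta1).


J[1,1] = -L1*sin(t1) - L2*sin(t1+t2)
= -3.2*sin(108) - 3.7*sin(49)
= -5.8358


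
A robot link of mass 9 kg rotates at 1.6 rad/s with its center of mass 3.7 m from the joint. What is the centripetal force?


F = m * omega^2 * r
= 9 * 1.6^2 * 3.7
= 9 * 2.56 * 3.7
= 85.248 N


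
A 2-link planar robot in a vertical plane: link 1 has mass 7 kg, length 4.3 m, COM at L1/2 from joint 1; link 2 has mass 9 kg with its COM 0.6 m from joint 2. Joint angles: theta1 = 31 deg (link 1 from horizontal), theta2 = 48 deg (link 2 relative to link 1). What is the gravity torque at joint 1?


Horizontal distance from joint 1 to link-1 COM:
  x_c1 = (L1/2)*cos(t1) = 2.15 * 0.8572 = 1.8429 m
Horizontal distance from joint 1 to link-2 COM:
  x_c2 = L1*cos(t1) + Lc2*cos(t1+t2)
       = 4.3*0.8572 + 0.6*0.1908 = 3.8003 m
tau1 = m1*g*x_c1 + m2*g*x_c2
     = 7*9.81*1.8429 + 9*9.81*3.8003
     = 126.5526 + 335.5289
     = 462.0815 Nm


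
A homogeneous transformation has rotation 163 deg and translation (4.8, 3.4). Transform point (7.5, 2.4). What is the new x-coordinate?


x' = cos(theta)*px - sin(theta)*py + tx
= -0.9563*7.5 - 0.2924*2.4 + 4.8
= -3.074


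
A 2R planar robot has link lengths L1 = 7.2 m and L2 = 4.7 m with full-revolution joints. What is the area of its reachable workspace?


r_max = L1 + L2 = 11.9 m
r_min = |L1 - L2| = 2.5 m
Area = pi*(r_max^2 - r_min^2)
= pi*(141.61 - 6.25)
= pi * 135.36
= 425.246 m^2


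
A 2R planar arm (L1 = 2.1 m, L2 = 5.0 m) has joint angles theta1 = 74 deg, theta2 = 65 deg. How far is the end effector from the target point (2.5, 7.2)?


End effector via forward kinematics:
x = L1*cos(t1) + L2*cos(t1+t2) = -3.1947
y = L1*sin(t1) + L2*sin(t1+t2) = 5.2989
Distance to target:
d = sqrt((2.5 - -3.1947)^2 + (7.2 - 5.2989)^2)
= sqrt(32.4297 + 3.614)
= 6.0036 m


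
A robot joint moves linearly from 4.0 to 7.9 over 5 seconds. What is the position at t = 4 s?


s = t/T = 4/5 = 0.8
p(t) = p0 + (pf-p0)*s
= 4.0 + (7.9 - 4.0) * 0.8
= 7.12


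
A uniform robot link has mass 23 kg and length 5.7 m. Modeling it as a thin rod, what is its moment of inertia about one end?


I = (1/3) * m * L^2
= (1/3) * 23 * 5.7^2
= 0.333333 * 23 * 32.49
= 249.09 kg*m^2


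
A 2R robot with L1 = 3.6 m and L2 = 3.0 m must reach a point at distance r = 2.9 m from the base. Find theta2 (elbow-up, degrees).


cos(theta2) = (r^2 - L1^2 - L2^2) / (2*L1*L2)
cos(theta2) = (8.41 - 12.96 - 9.0) / 21.6
cos(theta2) = -0.627315
theta2 = 128.8523 degrees


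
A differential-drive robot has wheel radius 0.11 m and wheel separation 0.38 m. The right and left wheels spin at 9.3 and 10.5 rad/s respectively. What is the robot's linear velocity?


vR = r*wR = 0.11*9.3 = 1.023 m/s
vL = r*wL = 0.11*10.5 = 1.155 m/s
v = (vR+vL)/2 = 1.089 m/s
omega = (vR-vL)/L = -0.3474 rad/s
linear velocity = 1.089 m/s


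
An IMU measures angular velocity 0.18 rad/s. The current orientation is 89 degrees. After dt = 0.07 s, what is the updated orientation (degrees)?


delta_theta = w * dt = 0.18 * 0.07 = 0.0126 rad
= 0.7219 deg
theta_new = 89 + 0.7219 = 89.7219 deg


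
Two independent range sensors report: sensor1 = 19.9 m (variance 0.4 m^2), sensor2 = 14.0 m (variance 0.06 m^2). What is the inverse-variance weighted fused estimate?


w1 = (1/var1) / (1/var1 + 1/var2)
   = 2.5 / (2.5 + 16.6667) = 0.1304
w2 = 1 - w1 = 0.8696
fused = w1*s1 + w2*s2 = 2.5957 + 12.1739
= 14.7696 m


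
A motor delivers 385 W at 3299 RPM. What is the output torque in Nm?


omega = 3299 * 2*pi/60 = 345.4705 rad/s
tau = P / omega = 385 / 345.4705
= 1.1144 Nm


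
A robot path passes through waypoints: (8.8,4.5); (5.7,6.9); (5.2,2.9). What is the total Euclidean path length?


Segment lengths:
  seg1 = sqrt((-3.1)^2 + (2.4)^2) = 3.9205
  seg2 = sqrt((-0.5)^2 + (-4.0)^2) = 4.0311
Total = 7.9516


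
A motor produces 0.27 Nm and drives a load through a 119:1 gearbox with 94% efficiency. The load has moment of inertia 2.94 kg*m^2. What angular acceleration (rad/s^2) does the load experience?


tau_out = tau_motor * N * eta
= 0.27 * 119 * 0.94 = 30.2022 Nm
alpha = tau_out / I = 30.2022 / 2.94
= 10.2729 rad/s^2


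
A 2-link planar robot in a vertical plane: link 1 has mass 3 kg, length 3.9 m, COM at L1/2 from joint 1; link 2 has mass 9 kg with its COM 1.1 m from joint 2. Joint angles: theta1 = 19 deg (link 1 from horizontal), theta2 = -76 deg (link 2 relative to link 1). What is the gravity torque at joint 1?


Horizontal distance from joint 1 to link-1 COM:
  x_c1 = (L1/2)*cos(t1) = 1.95 * 0.9455 = 1.8438 m
Horizontal distance from joint 1 to link-2 COM:
  x_c2 = L1*cos(t1) + Lc2*cos(t1+t2)
       = 3.9*0.9455 + 1.1*0.5446 = 4.2866 m
tau1 = m1*g*x_c1 + m2*g*x_c2
     = 3*9.81*1.8438 + 9*9.81*4.2866
     = 54.2619 + 378.4662
     = 432.728 Nm


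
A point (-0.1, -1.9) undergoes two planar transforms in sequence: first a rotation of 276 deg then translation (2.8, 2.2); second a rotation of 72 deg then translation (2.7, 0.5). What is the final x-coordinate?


After transform 1:
x1 = cos(276)*-0.1 - sin(276)*-1.9 + 2.8 = 0.9
y1 = sin(276)*-0.1 + cos(276)*-1.9 + 2.2 = 2.1008
After transform 2:
x2 = cos(72)*0.9 - sin(72)*2.1008 + 2.7
= 0.9801


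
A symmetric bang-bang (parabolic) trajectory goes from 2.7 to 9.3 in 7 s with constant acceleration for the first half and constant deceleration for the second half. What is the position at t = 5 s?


Symmetric rest-to-rest: each phase covers (pf-p0)/2 in time T/2. 0.5*a*(T/2)^2 = (pf-p0)/2 => a = 4*(pf-p0)/T^2
a = 4*(9.3-2.7)/7^2 = 0.5388
t = 5 is in the deceleration phase (t > T/2).
p = pf - 0.5*a*(T-t)^2 = 9.3 - 0.5*0.5388*2^2
= 8.2224


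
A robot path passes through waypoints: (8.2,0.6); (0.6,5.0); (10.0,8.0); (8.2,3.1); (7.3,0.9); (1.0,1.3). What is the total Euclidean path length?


Segment lengths:
  seg1 = sqrt((-7.6)^2 + (4.4)^2) = 8.7818
  seg2 = sqrt((9.4)^2 + (3.0)^2) = 9.8671
  seg3 = sqrt((-1.8)^2 + (-4.9)^2) = 5.2202
  seg4 = sqrt((-0.9)^2 + (-2.2)^2) = 2.377
  seg5 = sqrt((-6.3)^2 + (0.4)^2) = 6.3127
Total = 32.5587


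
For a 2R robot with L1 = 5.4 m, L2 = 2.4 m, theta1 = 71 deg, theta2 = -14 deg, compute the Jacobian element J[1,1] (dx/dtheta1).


J[1,1] = -L1*sin(t1) - L2*sin(t1+t2)
= -5.4*sin(71) - 2.4*sin(57)
= -7.1186


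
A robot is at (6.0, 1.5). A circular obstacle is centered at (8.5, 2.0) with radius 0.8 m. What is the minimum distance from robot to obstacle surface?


center_dist = sqrt((6.0-8.5)^2 + (1.5-2.0)^2)
= sqrt(6.25 + 0.25)
= 2.5495
min_dist = center_dist - radius = 2.5495 - 0.8 = 1.7495 m


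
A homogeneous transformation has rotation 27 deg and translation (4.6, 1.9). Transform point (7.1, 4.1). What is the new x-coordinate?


x' = cos(theta)*px - sin(theta)*py + tx
= 0.891*7.1 - 0.454*4.1 + 4.6
= 9.0648


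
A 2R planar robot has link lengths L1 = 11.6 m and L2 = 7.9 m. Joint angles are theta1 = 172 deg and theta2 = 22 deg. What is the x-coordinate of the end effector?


Convert angles to radians: theta1 = 3.002, theta2 = 0.384
x = L1*cos(theta1) + L2*cos(theta1+theta2)
x = -11.4871 + -7.6653
x = -19.1524


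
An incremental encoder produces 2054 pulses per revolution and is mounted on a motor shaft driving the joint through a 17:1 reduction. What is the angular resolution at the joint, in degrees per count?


counts per rev = 2054
effective counts at joint = 2054 * 17 = 34918
resolution = 360 / 34918
= 0.0103 deg/count


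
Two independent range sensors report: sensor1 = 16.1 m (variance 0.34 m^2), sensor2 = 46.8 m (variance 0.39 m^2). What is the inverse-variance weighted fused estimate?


w1 = (1/var1) / (1/var1 + 1/var2)
   = 2.9412 / (2.9412 + 2.5641) = 0.5342
w2 = 1 - w1 = 0.4658
fused = w1*s1 + w2*s2 = 8.6014 + 21.7973
= 30.3986 m


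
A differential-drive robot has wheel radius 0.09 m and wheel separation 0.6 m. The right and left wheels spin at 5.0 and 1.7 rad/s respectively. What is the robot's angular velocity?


vR = r*wR = 0.09*5.0 = 0.45 m/s
vL = r*wL = 0.09*1.7 = 0.153 m/s
v = (vR+vL)/2 = 0.3015 m/s
omega = (vR-vL)/L = 0.495 rad/s
angular velocity = 0.495 rad/s


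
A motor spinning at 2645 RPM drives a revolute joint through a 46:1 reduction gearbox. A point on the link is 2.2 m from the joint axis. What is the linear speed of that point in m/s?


omega_motor = 2645 * 2*pi/60 = 276.9838 rad/s
omega_joint = omega_motor / 46 = 6.0214 rad/s
v = omega_joint * r = 6.0214 * 2.2
= 13.247 m/s


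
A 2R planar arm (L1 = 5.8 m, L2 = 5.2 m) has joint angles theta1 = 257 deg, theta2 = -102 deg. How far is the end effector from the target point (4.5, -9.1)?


End effector via forward kinematics:
x = L1*cos(t1) + L2*cos(t1+t2) = -6.0175
y = L1*sin(t1) + L2*sin(t1+t2) = -3.4537
Distance to target:
d = sqrt((4.5 - -6.0175)^2 + (-9.1 - -3.4537)^2)
= sqrt(110.6182 + 31.8803)
= 11.9373 m


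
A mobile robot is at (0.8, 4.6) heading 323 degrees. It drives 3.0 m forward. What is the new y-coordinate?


y_new = y0 + d*sin(theta)
= 4.6 + 3.0*sin(323)
= 4.6 + -1.8054
= 2.7946


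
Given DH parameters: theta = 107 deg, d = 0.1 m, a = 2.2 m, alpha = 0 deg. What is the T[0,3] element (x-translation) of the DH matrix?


T[0,3] = a * cos(theta)
= 2.2 * cos(107 deg)
= 2.2 * -0.2924
= -0.6432


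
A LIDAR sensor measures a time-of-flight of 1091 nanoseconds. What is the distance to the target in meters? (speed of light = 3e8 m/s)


tof = 1091 ns = 1.091e-06 s
dist = c * tof / 2
= 3e8 * 1.091e-06 / 2
= 163.65 m


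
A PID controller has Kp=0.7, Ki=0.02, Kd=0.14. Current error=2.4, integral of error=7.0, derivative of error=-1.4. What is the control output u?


u = Kp*e + Ki*int(e) + Kd*de/dt
= 0.7*2.4 + 0.02*7.0 + 0.14*(-1.4)
= 1.68 + 0.14 + -0.196
= 1.624


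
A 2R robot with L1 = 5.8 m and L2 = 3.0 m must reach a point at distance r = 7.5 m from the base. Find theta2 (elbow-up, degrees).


cos(theta2) = (r^2 - L1^2 - L2^2) / (2*L1*L2)
cos(theta2) = (56.25 - 33.64 - 9.0) / 34.8
cos(theta2) = 0.391092
theta2 = 66.9775 degrees


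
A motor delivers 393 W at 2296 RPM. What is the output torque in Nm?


omega = 2296 * 2*pi/60 = 240.4366 rad/s
tau = P / omega = 393 / 240.4366
= 1.6345 Nm


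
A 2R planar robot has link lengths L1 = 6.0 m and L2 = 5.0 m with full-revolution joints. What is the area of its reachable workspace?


r_max = L1 + L2 = 11.0 m
r_min = |L1 - L2| = 1.0 m
Area = pi*(r_max^2 - r_min^2)
= pi*(121.0 - 1.0)
= pi * 120.0
= 376.9911 m^2


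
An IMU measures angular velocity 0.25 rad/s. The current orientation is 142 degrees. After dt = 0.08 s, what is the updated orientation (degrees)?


delta_theta = w * dt = 0.25 * 0.08 = 0.02 rad
= 1.1459 deg
theta_new = 142 + 1.1459 = 143.1459 deg


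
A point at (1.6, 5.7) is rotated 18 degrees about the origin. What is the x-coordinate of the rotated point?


x' = x*cos(theta) - y*sin(theta)
cos(18 deg) = 0.9511, sin(18 deg) = 0.309
x' = 1.6 * 0.9511 - 5.7 * 0.309
= 1.5217 - 1.7614
= -0.2397


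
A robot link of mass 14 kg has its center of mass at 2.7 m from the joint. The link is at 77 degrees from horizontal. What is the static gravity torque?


tau = m*g*L*cos(angle)
= 14 * 9.81 * 2.7 * cos(77 deg)
= 14 * 9.81 * 2.7 * 0.225
= 83.4159 Nm


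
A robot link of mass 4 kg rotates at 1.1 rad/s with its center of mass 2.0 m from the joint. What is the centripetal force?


F = m * omega^2 * r
= 4 * 1.1^2 * 2.0
= 4 * 1.21 * 2.0
= 9.68 N


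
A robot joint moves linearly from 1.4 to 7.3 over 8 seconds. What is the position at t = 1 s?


s = t/T = 1/8 = 0.125
p(t) = p0 + (pf-p0)*s
= 1.4 + (7.3 - 1.4) * 0.125
= 2.1375


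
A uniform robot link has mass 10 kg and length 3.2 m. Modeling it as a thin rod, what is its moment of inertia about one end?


I = (1/3) * m * L^2
= (1/3) * 10 * 3.2^2
= 0.333333 * 10 * 10.24
= 34.1333 kg*m^2


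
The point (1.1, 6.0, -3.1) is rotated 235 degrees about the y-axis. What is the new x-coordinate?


Rotation about y-axis: x' = x*cos(theta) + z*sin(theta)
= 1.1 * -0.5736 + -3.1 * -0.8192
= 1.9084


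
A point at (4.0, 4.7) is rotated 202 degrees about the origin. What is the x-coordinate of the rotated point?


x' = x*cos(theta) - y*sin(theta)
cos(202 deg) = -0.9272, sin(202 deg) = -0.3746
x' = 4.0 * -0.9272 - 4.7 * -0.3746
= -3.7087 - -1.7607
= -1.9481


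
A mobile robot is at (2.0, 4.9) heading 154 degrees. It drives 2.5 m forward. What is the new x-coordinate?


x_new = x0 + d*cos(theta)
= 2.0 + 2.5*cos(154)
= 2.0 + -2.247
= -0.247


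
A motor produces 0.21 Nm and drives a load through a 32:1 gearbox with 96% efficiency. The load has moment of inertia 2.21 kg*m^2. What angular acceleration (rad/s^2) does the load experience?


tau_out = tau_motor * N * eta
= 0.21 * 32 * 0.96 = 6.4512 Nm
alpha = tau_out / I = 6.4512 / 2.21
= 2.9191 rad/s^2


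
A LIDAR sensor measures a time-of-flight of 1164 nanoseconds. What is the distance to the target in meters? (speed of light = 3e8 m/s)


tof = 1164 ns = 1.164e-06 s
dist = c * tof / 2
= 3e8 * 1.164e-06 / 2
= 174.6 m


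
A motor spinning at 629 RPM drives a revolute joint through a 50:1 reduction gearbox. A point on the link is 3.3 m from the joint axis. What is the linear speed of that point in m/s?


omega_motor = 629 * 2*pi/60 = 65.8687 rad/s
omega_joint = omega_motor / 50 = 1.3174 rad/s
v = omega_joint * r = 1.3174 * 3.3
= 4.3473 m/s
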